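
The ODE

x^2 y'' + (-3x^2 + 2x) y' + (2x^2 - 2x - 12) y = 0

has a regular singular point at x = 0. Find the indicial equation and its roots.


Divide by x^2 to reach normal form y'' + P_1(x) y' + P_2(x) y = 0 with P_1(x) = -3 + 2/x and P_2(x) = 2 - 2/x - 12/x^2.
x = 0 is a singular point because the y'-coefficient -3 + 2/x has a pole at x = 0 and the y-coefficient 2 - 2/x - 12/x^2 has a pole at x = 0.
It is a regular singular point because x P_1(x) = p(x) = 2 - 3x and x^2 P_2(x) = q(x) = 2x^2 - 2x - 12 are polynomials, hence analytic at x = 0.
p(0) = 2,  q(0) = -12.
Indicial equation: r(r-1) + p(0) r + q(0) = 0, i.e. r^2 + (p(0) - 1) r + q(0) = 0, i.e. r^2 + 1 r - 12 = 0.
Discriminant: (1)^2 - 4(-12) = 49, so r = (-1 ± 7)/2.
Solving: r_1 = 3, r_2 = -4.

indicial: r^2 + 1 r - 12 = 0; roots r_1 = 3, r_2 = -4


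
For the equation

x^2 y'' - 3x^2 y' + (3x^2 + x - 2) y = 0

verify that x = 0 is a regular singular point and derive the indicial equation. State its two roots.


Divide by x^2 to reach normal form y'' + P_1(x) y' + P_2(x) y = 0 with P_1(x) = -3 and P_2(x) = 3 + 1/x - 2/x^2.
x = 0 is a singular point because the y-coefficient 3 + 1/x - 2/x^2 has a pole at x = 0.
It is a regular singular point because x P_1(x) = p(x) = -3x and x^2 P_2(x) = q(x) = 3x^2 + x - 2 are polynomials, hence analytic at x = 0.
p(0) = 0,  q(0) = -2.
Indicial equation: r(r-1) + p(0) r + q(0) = 0, i.e. r^2 + (p(0) - 1) r + q(0) = 0, i.e. r^2 - 1 r - 2 = 0.
Discriminant: (-1)^2 - 4(-2) = 9, so r = (1 ± 3)/2.
Solving: r_1 = 2, r_2 = -1.

indicial: r^2 - 1 r - 2 = 0; roots r_1 = 2, r_2 = -1


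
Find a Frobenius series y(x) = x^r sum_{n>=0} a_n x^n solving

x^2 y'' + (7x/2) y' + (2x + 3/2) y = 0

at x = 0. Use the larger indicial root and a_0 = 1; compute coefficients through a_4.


Write in Frobenius form y'' + (p(x)/x) y' + (q(x)/x^2) y = 0:
  p(x) = 7/2,  q(x) = 2x + 3/2.
Indicial equation: r(r-1) + (7/2) r + (3/2) = 0 -> roots r_1 = -1, r_2 = -3/2.
Take r = r_1 = -1. Let y(x) = x^r sum_{n>=0} a_n x^n with a_0 = 1.
Substitute y = x^r sum a_n x^n and match x^{r+n}. The recurrence is
  D(n) a_n + 2 a_{n-1} = 0,  where D(n) = (r+n)(r+n-1) + (7/2)(r+n) + (3/2).
  a_n = -2 / D(n) * a_{n-1}.
Since the indicial polynomial factors as (r - r_1)(r - r_2), D(n) = (r_1 + n - r_1)(r_1 + n - r_2) = n(n + 1/2).
Evaluating step by step (a_0 = 1):
  n = 1: D(1) = 1(1 + 1/2) = 3/2; numerator = -2(1) = -2; a_1 = (-2)/(3/2) = -4/3
  n = 2: D(2) = 2(2 + 1/2) = 5; numerator = -2(-4/3) = 8/3; a_2 = (8/3)/(5) = 8/15
  n = 3: D(3) = 3(3 + 1/2) = 21/2; numerator = -2(8/15) = -16/15; a_3 = (-16/15)/(21/2) = -32/315
  n = 4: D(4) = 4(4 + 1/2) = 18; numerator = -2(-32/315) = 64/315; a_4 = (64/315)/(18) = 32/2835

r = -1; a_0 = 1; a_1 = -4/3; a_2 = 8/15; a_3 = -32/315; a_4 = 32/2835


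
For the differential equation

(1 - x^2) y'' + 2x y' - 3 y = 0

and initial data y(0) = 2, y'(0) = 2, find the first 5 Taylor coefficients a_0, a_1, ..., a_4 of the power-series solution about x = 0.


Ansatz: y(x) = sum_{n>=0} a_n x^n, so y'(x) = sum_{n>=1} n a_n x^(n-1) and y''(x) = sum_{n>=2} n(n-1) a_n x^(n-2).
Substitute into P(x) y'' + Q(x) y' + R(x) y = 0 with P(x) = 1 - x^2, Q(x) = 2x, R(x) = -3, and match powers of x.
Initial conditions: a_0 = 2, a_1 = 2.
Setting the coefficient of each power of x to zero and solving order by order (substituting the coefficients already found):
  x^0: 2 a_2 - 3 a_0 = 0  ->  2 a_2 = 3 a_0 = 6  ->  a_2 = 3
  x^1: 6 a_3 - a_1 = 0  ->  6 a_3 = a_1 = 2  ->  a_3 = 1/3
  x^2: 12 a_4 - a_2 = 0  ->  12 a_4 = a_2 = 3  ->  a_4 = 1/4
Truncated series: y(x) = 2 + 2 x + 3 x^2 + (1/3) x^3 + (1/4) x^4 + O(x^5).

a_0 = 2; a_1 = 2; a_2 = 3; a_3 = 1/3; a_4 = 1/4


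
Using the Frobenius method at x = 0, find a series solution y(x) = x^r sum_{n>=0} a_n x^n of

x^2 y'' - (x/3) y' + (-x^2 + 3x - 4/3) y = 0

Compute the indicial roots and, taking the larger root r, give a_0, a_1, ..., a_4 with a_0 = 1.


Write in Frobenius form y'' + (p(x)/x) y' + (q(x)/x^2) y = 0:
  p(x) = -1/3,  q(x) = -x^2 + 3x - 4/3.
Indicial equation: r(r-1) + (-1/3) r + (-4/3) = 0 -> roots r_1 = 2, r_2 = -2/3.
Take r = r_1 = 2. Let y(x) = x^r sum_{n>=0} a_n x^n with a_0 = 1.
Substitute y = x^r sum a_n x^n and match x^{r+n}. The recurrence is
  D(n) a_n + 3 a_{n-1} - 1 a_{n-2} = 0,  where D(n) = (r+n)(r+n-1) + (-1/3)(r+n) + (-4/3).
  a_n = [-3 a_{n-1} + 1 a_{n-2}] / D(n).
Since the indicial polynomial factors as (r - r_1)(r - r_2), D(n) = (r_1 + n - r_1)(r_1 + n - r_2) = n(n + 8/3).
Evaluating step by step (a_0 = 1):
  n = 1: D(1) = 1(1 + 8/3) = 11/3; numerator = -3(1) = -3; a_1 = (-3)/(11/3) = -9/11
  n = 2: D(2) = 2(2 + 8/3) = 28/3; numerator = -3(-9/11) + 1(1) = 38/11; a_2 = (38/11)/(28/3) = 57/154
  n = 3: D(3) = 3(3 + 8/3) = 17; numerator = -3(57/154) + 1(-9/11) = -27/14; a_3 = (-27/14)/(17) = -27/238
  n = 4: D(4) = 4(4 + 8/3) = 80/3; numerator = -3(-27/238) + 1(57/154) = 930/1309; a_4 = (930/1309)/(80/3) = 279/10472

r = 2; a_0 = 1; a_1 = -9/11; a_2 = 57/154; a_3 = -27/238; a_4 = 279/10472


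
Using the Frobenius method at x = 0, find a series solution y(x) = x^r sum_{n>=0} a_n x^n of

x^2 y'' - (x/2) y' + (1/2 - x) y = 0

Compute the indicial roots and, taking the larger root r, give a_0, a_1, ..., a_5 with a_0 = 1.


Write in Frobenius form y'' + (p(x)/x) y' + (q(x)/x^2) y = 0:
  p(x) = -1/2,  q(x) = 1/2 - x.
Indicial equation: r(r-1) + (-1/2) r + (1/2) = 0 -> roots r_1 = 1, r_2 = 1/2.
Take r = r_1 = 1. Let y(x) = x^r sum_{n>=0} a_n x^n with a_0 = 1.
Substitute y = x^r sum a_n x^n and match x^{r+n}. The recurrence is
  D(n) a_n - 1 a_{n-1} = 0,  where D(n) = (r+n)(r+n-1) + (-1/2)(r+n) + (1/2).
  a_n = 1 / D(n) * a_{n-1}.
Since the indicial polynomial factors as (r - r_1)(r - r_2), D(n) = (r_1 + n - r_1)(r_1 + n - r_2) = n(n + 1/2).
Evaluating step by step (a_0 = 1):
  n = 1: D(1) = 1(1 + 1/2) = 3/2; numerator = 1(1) = 1; a_1 = (1)/(3/2) = 2/3
  n = 2: D(2) = 2(2 + 1/2) = 5; numerator = 1(2/3) = 2/3; a_2 = (2/3)/(5) = 2/15
  n = 3: D(3) = 3(3 + 1/2) = 21/2; numerator = 1(2/15) = 2/15; a_3 = (2/15)/(21/2) = 4/315
  n = 4: D(4) = 4(4 + 1/2) = 18; numerator = 1(4/315) = 4/315; a_4 = (4/315)/(18) = 2/2835
  n = 5: D(5) = 5(5 + 1/2) = 55/2; numerator = 1(2/2835) = 2/2835; a_5 = (2/2835)/(55/2) = 4/155925

r = 1; a_0 = 1; a_1 = 2/3; a_2 = 2/15; a_3 = 4/315; a_4 = 2/2835; a_5 = 4/155925


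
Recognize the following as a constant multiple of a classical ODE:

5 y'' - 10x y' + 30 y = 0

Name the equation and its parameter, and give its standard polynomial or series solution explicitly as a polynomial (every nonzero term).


All three coefficients share the factor 5; dividing through by 5 gives  y'' - 2x y' + 6 y = 0.
This matches the Hermite equation y'' - 2x y' + 2n y = 0 with 2n = 6, so n = 3; the polynomial solution is H_3(x).
With y = sum_k a_k x^k, matching x^k gives (k+2)(k+1) a_{k+2} = 2(k - n) a_k = 2(k - 3) a_k. The right side vanishes at k = 3, so the series with the parity of 3 terminates at degree 3.
Standard normalization: leading coefficient of H_n is 2^n, so a_3 = 2^3 = 8. Work downward with a_k = (k+1)(k+2) a_{k+2} / (2(k - n)):
  a_1 = (2)(3)(8) / (2(1 - 3)) = 48/(-4) = -12
Hence H_3(x) = 8 x^3 - 12 x.

H_3(x); series = 8 x^3 - 12 x


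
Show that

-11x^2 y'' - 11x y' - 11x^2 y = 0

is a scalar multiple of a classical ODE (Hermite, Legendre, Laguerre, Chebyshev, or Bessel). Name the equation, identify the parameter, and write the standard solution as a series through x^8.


All three coefficients share the factor -11; dividing through by -11 gives  x^2 y'' + x y' + x^2 y = 0.
This matches the Bessel equation x^2 y'' + x y' + (x^2 - nu^2) y = 0 with nu^2 = 0, so nu = 0; the solution bounded at x = 0 is J_0(x).
Frobenius at x = 0: indicial roots ±nu; for r = nu the recurrence k(k + 2nu) c_k = -c_{k-2} gives the standard series J_nu(x) = sum_{k>=0} (-1)^k / (k! (k+nu)!) (x/2)^(2k+nu). Evaluate the first 5 terms:
  k = 0: (-1)^0 / (0! * 0! * 2^0) x^0 = 1/(1*1*1) x^0 = (1) x^0
  k = 1: (-1)^1 / (1! * 1! * 2^2) x^2 = -1/(1*1*4) x^2 = (-1/4) x^2
  k = 2: (-1)^2 / (2! * 2! * 2^4) x^4 = 1/(2*2*16) x^4 = (1/64) x^4
  k = 3: (-1)^3 / (3! * 3! * 2^6) x^6 = -1/(6*6*64) x^6 = (-1/2304) x^6
  k = 4: (-1)^4 / (4! * 4! * 2^8) x^8 = 1/(24*24*256) x^8 = (1/147456) x^8
Hence J_0(x) = x^8/147456 - x^6/2304 + x^4/64 - x^2/4 + 1 + ....

J_0(x); series = x^8/147456 - x^6/2304 + x^4/64 - x^2/4 + 1


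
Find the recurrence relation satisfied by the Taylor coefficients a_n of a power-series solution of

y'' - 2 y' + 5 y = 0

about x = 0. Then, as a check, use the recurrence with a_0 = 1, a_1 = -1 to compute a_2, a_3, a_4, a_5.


Substitute y = sum_n a_n x^n.
y''(x) has coefficient (n+2)(n+1) a_{n+2} at x^n;
-2 y'(x) has coefficient -2 (n+1) a_{n+1} at x^n;
5 y(x) has coefficient 5 a_n at x^n.
Matching x^n: (n+2)(n+1) a_{n+2} - 2 (n+1) a_{n+1} + 5 a_n = 0.
Thus a_{n+2} = [2 (n+1) a_{n+1} - 5 a_n] / ((n+1)(n+2)).

Check with a_0 = 1, a_1 = -1 (apply the recurrence for n = 0, 1, 2, 3): a_0 = 1, a_1 = -1, a_2 = -7/2, a_3 = -3/2, a_4 = 17/24, a_5 = 79/120.

a_(n+2) = [2 (n+1) a_(n+1) - 5 a_n] / ((n+1)(n+2)); check: a_0 = 1, a_1 = -1, a_2 = -7/2, a_3 = -3/2, a_4 = 17/24, a_5 = 79/120


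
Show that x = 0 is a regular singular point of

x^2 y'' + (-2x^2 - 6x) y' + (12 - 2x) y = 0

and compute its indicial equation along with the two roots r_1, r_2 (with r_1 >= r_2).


Divide by x^2 to reach normal form y'' + P_1(x) y' + P_2(x) y = 0 with P_1(x) = -2 - 6/x and P_2(x) = -2/x + 12/x^2.
x = 0 is a singular point because the y'-coefficient -2 - 6/x has a pole at x = 0 and the y-coefficient -2/x + 12/x^2 has a pole at x = 0.
It is a regular singular point because x P_1(x) = p(x) = -2x - 6 and x^2 P_2(x) = q(x) = 12 - 2x are polynomials, hence analytic at x = 0.
p(0) = -6,  q(0) = 12.
Indicial equation: r(r-1) + p(0) r + q(0) = 0, i.e. r^2 + (p(0) - 1) r + q(0) = 0, i.e. r^2 - 7 r + 12 = 0.
Discriminant: (-7)^2 - 4(12) = 1, so r = (7 ± 1)/2.
Solving: r_1 = 4, r_2 = 3.

indicial: r^2 - 7 r + 12 = 0; roots r_1 = 4, r_2 = 3


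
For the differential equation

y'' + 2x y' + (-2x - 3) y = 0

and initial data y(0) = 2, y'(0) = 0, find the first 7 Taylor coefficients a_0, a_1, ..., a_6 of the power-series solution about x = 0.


Ansatz: y(x) = sum_{n>=0} a_n x^n, so y'(x) = sum_{n>=1} n a_n x^(n-1) and y''(x) = sum_{n>=2} n(n-1) a_n x^(n-2).
Substitute into P(x) y'' + Q(x) y' + R(x) y = 0 with P(x) = 1, Q(x) = 2x, R(x) = -2x - 3, and match powers of x.
Initial conditions: a_0 = 2, a_1 = 0.
Setting the coefficient of each power of x to zero and solving order by order (substituting the coefficients already found):
  x^0: 2 a_2 - 3 a_0 = 0  ->  2 a_2 = 3 a_0 = 6  ->  a_2 = 3
  x^1: 6 a_3 - a_1 - 2 a_0 = 0  ->  6 a_3 = a_1 + 2 a_0 = 4  ->  a_3 = 2/3
  x^2: 12 a_4 + a_2 - 2 a_1 = 0  ->  12 a_4 = -a_2 + 2 a_1 = -3  ->  a_4 = -1/4
  x^3: 20 a_5 + 3 a_3 - 2 a_2 = 0  ->  20 a_5 = -3 a_3 + 2 a_2 = 4  ->  a_5 = 1/5
  x^4: 30 a_6 + 5 a_4 - 2 a_3 = 0  ->  30 a_6 = -5 a_4 + 2 a_3 = 31/12  ->  a_6 = 31/360
Truncated series: y(x) = 2 + 3 x^2 + (2/3) x^3 - (1/4) x^4 + (1/5) x^5 + (31/360) x^6 + O(x^7).

a_0 = 2; a_1 = 0; a_2 = 3; a_3 = 2/3; a_4 = -1/4; a_5 = 1/5; a_6 = 31/360


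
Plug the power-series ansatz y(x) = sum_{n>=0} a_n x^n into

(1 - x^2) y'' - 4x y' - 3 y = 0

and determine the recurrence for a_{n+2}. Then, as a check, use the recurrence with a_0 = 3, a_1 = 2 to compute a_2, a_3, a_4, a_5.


Substitute y = sum_n a_n x^n.
(1 - 1 x^2) y'' contributes (n+2)(n+1) a_{n+2} - n(n-1) a_n at x^n.
-4 x y'(x) contributes -4 n a_n at x^n.
-3 y(x) contributes -3 a_n at x^n.
Matching x^n: (n+2)(n+1) a_{n+2} + (-n(n-1) - 4 n - 3) a_n = 0.
Thus a_{n+2} = (n(n-1) + 4 n + 3) / ((n+1)(n+2)) * a_n.

Check with a_0 = 3, a_1 = 2 (apply the recurrence for n = 0, 1, 2, 3): a_0 = 3, a_1 = 2, a_2 = 9/2, a_3 = 7/3, a_4 = 39/8, a_5 = 49/20.

a_(n+2) = (n(n-1) + 4 n + 3) / ((n+1)(n+2)) * a_n; check: a_0 = 3, a_1 = 2, a_2 = 9/2, a_3 = 7/3, a_4 = 39/8, a_5 = 49/20


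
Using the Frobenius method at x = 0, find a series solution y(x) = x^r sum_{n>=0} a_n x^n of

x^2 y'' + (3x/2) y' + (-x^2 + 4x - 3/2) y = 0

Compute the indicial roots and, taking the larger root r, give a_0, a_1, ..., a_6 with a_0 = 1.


Write in Frobenius form y'' + (p(x)/x) y' + (q(x)/x^2) y = 0:
  p(x) = 3/2,  q(x) = -x^2 + 4x - 3/2.
Indicial equation: r(r-1) + (3/2) r + (-3/2) = 0 -> roots r_1 = 1, r_2 = -3/2.
Take r = r_1 = 1. Let y(x) = x^r sum_{n>=0} a_n x^n with a_0 = 1.
Substitute y = x^r sum a_n x^n and match x^{r+n}. The recurrence is
  D(n) a_n + 4 a_{n-1} - 1 a_{n-2} = 0,  where D(n) = (r+n)(r+n-1) + (3/2)(r+n) + (-3/2).
  a_n = [-4 a_{n-1} + 1 a_{n-2}] / D(n).
Since the indicial polynomial factors as (r - r_1)(r - r_2), D(n) = (r_1 + n - r_1)(r_1 + n - r_2) = n(n + 5/2).
Evaluating step by step (a_0 = 1):
  n = 1: D(1) = 1(1 + 5/2) = 7/2; numerator = -4(1) = -4; a_1 = (-4)/(7/2) = -8/7
  n = 2: D(2) = 2(2 + 5/2) = 9; numerator = -4(-8/7) + 1(1) = 39/7; a_2 = (39/7)/(9) = 13/21
  n = 3: D(3) = 3(3 + 5/2) = 33/2; numerator = -4(13/21) + 1(-8/7) = -76/21; a_3 = (-76/21)/(33/2) = -152/693
  n = 4: D(4) = 4(4 + 5/2) = 26; numerator = -4(-152/693) + 1(13/21) = 1037/693; a_4 = (1037/693)/(26) = 1037/18018
  n = 5: D(5) = 5(5 + 5/2) = 75/2; numerator = -4(1037/18018) + 1(-152/693) = -450/1001; a_5 = (-450/1001)/(75/2) = -12/1001
  n = 6: D(6) = 6(6 + 5/2) = 51; numerator = -4(-12/1001) + 1(1037/18018) = 1901/18018; a_6 = (1901/18018)/(51) = 1901/918918

r = 1; a_0 = 1; a_1 = -8/7; a_2 = 13/21; a_3 = -152/693; a_4 = 1037/18018; a_5 = -12/1001; a_6 = 1901/918918


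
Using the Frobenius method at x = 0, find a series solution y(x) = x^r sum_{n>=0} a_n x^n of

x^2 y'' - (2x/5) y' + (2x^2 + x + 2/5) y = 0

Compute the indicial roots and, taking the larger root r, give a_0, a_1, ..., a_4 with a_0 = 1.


Write in Frobenius form y'' + (p(x)/x) y' + (q(x)/x^2) y = 0:
  p(x) = -2/5,  q(x) = 2x^2 + x + 2/5.
Indicial equation: r(r-1) + (-2/5) r + (2/5) = 0 -> roots r_1 = 1, r_2 = 2/5.
Take r = r_1 = 1. Let y(x) = x^r sum_{n>=0} a_n x^n with a_0 = 1.
Substitute y = x^r sum a_n x^n and match x^{r+n}. The recurrence is
  D(n) a_n + 1 a_{n-1} + 2 a_{n-2} = 0,  where D(n) = (r+n)(r+n-1) + (-2/5)(r+n) + (2/5).
  a_n = [-1 a_{n-1} - 2 a_{n-2}] / D(n).
Since the indicial polynomial factors as (r - r_1)(r - r_2), D(n) = (r_1 + n - r_1)(r_1 + n - r_2) = n(n + 3/5).
Evaluating step by step (a_0 = 1):
  n = 1: D(1) = 1(1 + 3/5) = 8/5; numerator = -1(1) = -1; a_1 = (-1)/(8/5) = -5/8
  n = 2: D(2) = 2(2 + 3/5) = 26/5; numerator = -1(-5/8) - 2(1) = -11/8; a_2 = (-11/8)/(26/5) = -55/208
  n = 3: D(3) = 3(3 + 3/5) = 54/5; numerator = -1(-55/208) - 2(-5/8) = 315/208; a_3 = (315/208)/(54/5) = 175/1248
  n = 4: D(4) = 4(4 + 3/5) = 92/5; numerator = -1(175/1248) - 2(-55/208) = 485/1248; a_4 = (485/1248)/(92/5) = 2425/114816

r = 1; a_0 = 1; a_1 = -5/8; a_2 = -55/208; a_3 = 175/1248; a_4 = 2425/114816


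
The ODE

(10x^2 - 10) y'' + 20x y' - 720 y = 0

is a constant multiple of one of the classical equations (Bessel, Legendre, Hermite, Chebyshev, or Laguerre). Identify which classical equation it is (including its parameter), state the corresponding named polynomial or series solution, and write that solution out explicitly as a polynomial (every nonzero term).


All three coefficients share the factor -10; dividing through by -10 gives  (1 - x^2) y'' - 2x y' + 72 y = 0.
This matches the Legendre equation (1 - x^2) y'' - 2x y' + n(n+1) y = 0 (note the -2x y' term) with n(n+1) = 72, so n = 8; the polynomial solution is P_8(x).
With y = sum_k a_k x^k, matching x^k gives (k+2)(k+1) a_{k+2} = [k(k+1) - n(n+1)] a_k = (k - 8)(k + 9) a_k. The right side vanishes at k = 8, so the series with the parity of 8 terminates at degree 8.
Standard normalization (P_n(1) = 1): leading coefficient (2n)!/(2^n (n!)^2) = 20922789888000/(256*1625702400) = 6435/128, so a_8 = 6435/128. Work downward with a_k = (k+1)(k+2) a_{k+2} / ((k - 8)(k + 9)):
  a_6 = (7)(8)(6435/128) / ((6 - 8)(6 + 9)) = (45045/16)/(-30) = -3003/32
  a_4 = (5)(6)(-3003/32) / ((4 - 8)(4 + 9)) = (-45045/16)/(-52) = 3465/64
  a_2 = (3)(4)(3465/64) / ((2 - 8)(2 + 9)) = (10395/16)/(-66) = -315/32
  a_0 = (1)(2)(-315/32) / ((0 - 8)(0 + 9)) = (-315/16)/(-72) = 35/128
Hence P_8(x) = 6435 x^8/128 - 3003 x^6/32 + 3465 x^4/64 - 315 x^2/32 + 35/128.

P_8(x); series = 6435 x^8/128 - 3003 x^6/32 + 3465 x^4/64 - 315 x^2/32 + 35/128


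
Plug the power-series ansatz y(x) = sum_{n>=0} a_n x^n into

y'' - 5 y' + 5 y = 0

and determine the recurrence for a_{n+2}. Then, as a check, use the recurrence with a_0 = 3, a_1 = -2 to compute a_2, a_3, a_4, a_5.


Substitute y = sum_n a_n x^n.
y''(x) has coefficient (n+2)(n+1) a_{n+2} at x^n;
-5 y'(x) has coefficient -5 (n+1) a_{n+1} at x^n;
5 y(x) has coefficient 5 a_n at x^n.
Matching x^n: (n+2)(n+1) a_{n+2} - 5 (n+1) a_{n+1} + 5 a_n = 0.
Thus a_{n+2} = [5 (n+1) a_{n+1} - 5 a_n] / ((n+1)(n+2)).

Check with a_0 = 3, a_1 = -2 (apply the recurrence for n = 0, 1, 2, 3): a_0 = 3, a_1 = -2, a_2 = -25/2, a_3 = -115/6, a_4 = -75/4, a_5 = -335/24.

a_(n+2) = [5 (n+1) a_(n+1) - 5 a_n] / ((n+1)(n+2)); check: a_0 = 3, a_1 = -2, a_2 = -25/2, a_3 = -115/6, a_4 = -75/4, a_5 = -335/24


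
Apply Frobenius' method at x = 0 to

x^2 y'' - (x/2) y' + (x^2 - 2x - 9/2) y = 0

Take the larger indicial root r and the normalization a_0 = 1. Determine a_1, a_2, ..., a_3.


Write in Frobenius form y'' + (p(x)/x) y' + (q(x)/x^2) y = 0:
  p(x) = -1/2,  q(x) = x^2 - 2x - 9/2.
Indicial equation: r(r-1) + (-1/2) r + (-9/2) = 0 -> roots r_1 = 3, r_2 = -3/2.
Take r = r_1 = 3. Let y(x) = x^r sum_{n>=0} a_n x^n with a_0 = 1.
Substitute y = x^r sum a_n x^n and match x^{r+n}. The recurrence is
  D(n) a_n - 2 a_{n-1} + 1 a_{n-2} = 0,  where D(n) = (r+n)(r+n-1) + (-1/2)(r+n) + (-9/2).
  a_n = [2 a_{n-1} - 1 a_{n-2}] / D(n).
Since the indicial polynomial factors as (r - r_1)(r - r_2), D(n) = (r_1 + n - r_1)(r_1 + n - r_2) = n(n + 9/2).
Evaluating step by step (a_0 = 1):
  n = 1: D(1) = 1(1 + 9/2) = 11/2; numerator = 2(1) = 2; a_1 = (2)/(11/2) = 4/11
  n = 2: D(2) = 2(2 + 9/2) = 13; numerator = 2(4/11) - 1(1) = -3/11; a_2 = (-3/11)/(13) = -3/143
  n = 3: D(3) = 3(3 + 9/2) = 45/2; numerator = 2(-3/143) - 1(4/11) = -58/143; a_3 = (-58/143)/(45/2) = -116/6435

r = 3; a_0 = 1; a_1 = 4/11; a_2 = -3/143; a_3 = -116/6435


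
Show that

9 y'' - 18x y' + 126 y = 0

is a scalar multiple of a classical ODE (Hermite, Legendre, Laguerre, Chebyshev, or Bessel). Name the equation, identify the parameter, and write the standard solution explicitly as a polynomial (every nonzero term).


All three coefficients share the factor 9; dividing through by 9 gives  y'' - 2x y' + 14 y = 0.
This matches the Hermite equation y'' - 2x y' + 2n y = 0 with 2n = 14, so n = 7; the polynomial solution is H_7(x).
With y = sum_k a_k x^k, matching x^k gives (k+2)(k+1) a_{k+2} = 2(k - n) a_k = 2(k - 7) a_k. The right side vanishes at k = 7, so the series with the parity of 7 terminates at degree 7.
Standard normalization: leading coefficient of H_n is 2^n, so a_7 = 2^7 = 128. Work downward with a_k = (k+1)(k+2) a_{k+2} / (2(k - n)):
  a_5 = (6)(7)(128) / (2(5 - 7)) = 5376/(-4) = -1344
  a_3 = (4)(5)(-1344) / (2(3 - 7)) = -26880/(-8) = 3360
  a_1 = (2)(3)(3360) / (2(1 - 7)) = 20160/(-12) = -1680
Hence H_7(x) = 128 x^7 - 1344 x^5 + 3360 x^3 - 1680 x.

H_7(x); series = 128 x^7 - 1344 x^5 + 3360 x^3 - 1680 x


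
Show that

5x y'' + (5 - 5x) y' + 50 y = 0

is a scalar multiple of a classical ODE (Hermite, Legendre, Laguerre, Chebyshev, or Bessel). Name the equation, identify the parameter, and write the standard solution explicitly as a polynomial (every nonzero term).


All three coefficients share the factor 5; dividing through by 5 gives  x y'' + (1 - x) y' + 10 y = 0.
This matches the Laguerre equation x y'' + (1 - x) y' + n y = 0 with n = 10; the polynomial solution is L_10(x).
With y = sum_k a_k x^k, matching x^k gives (k+1)k a_{k+1} + (k+1) a_{k+1} - k a_k + n a_k = 0, i.e. (k+1)^2 a_{k+1} = (k - n) a_k = (k - 10) a_k. The right side vanishes at k = 10, so the series terminates at degree 10.
Standard normalization L_n(0) = 1 gives a_0 = 1. Work upward with a_{k+1} = (k - 10) a_k / (k+1)^2:
  a_1 = (0 - 10)(1) / 1^2 = -10/1 = -10
  a_2 = (1 - 10)(-10) / 2^2 = 90/4 = 45/2
  a_3 = (2 - 10)(45/2) / 3^2 = -180/9 = -20
  a_4 = (3 - 10)(-20) / 4^2 = 140/16 = 35/4
  a_5 = (4 - 10)(35/4) / 5^2 = (-105/2)/25 = -21/10
  a_6 = (5 - 10)(-21/10) / 6^2 = (21/2)/36 = 7/24
  a_7 = (6 - 10)(7/24) / 7^2 = (-7/6)/49 = -1/42
  a_8 = (7 - 10)(-1/42) / 8^2 = (1/14)/64 = 1/896
  a_9 = (8 - 10)(1/896) / 9^2 = (-1/448)/81 = -1/36288
  a_10 = (9 - 10)(-1/36288) / 10^2 = (1/36288)/100 = 1/3628800
Hence L_10(x) = x^10/3628800 - x^9/36288 + x^8/896 - x^7/42 + 7 x^6/24 - 21 x^5/10 + 35 x^4/4 - 20 x^3 + 45 x^2/2 - 10 x + 1.

L_10(x); series = x^10/3628800 - x^9/36288 + x^8/896 - x^7/42 + 7 x^6/24 - 21 x^5/10 + 35 x^4/4 - 20 x^3 + 45 x^2/2 - 10 x + 1


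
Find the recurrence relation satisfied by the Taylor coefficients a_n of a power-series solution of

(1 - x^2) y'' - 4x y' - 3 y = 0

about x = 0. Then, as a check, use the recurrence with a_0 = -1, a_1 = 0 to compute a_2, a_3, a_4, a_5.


Substitute y = sum_n a_n x^n.
(1 - 1 x^2) y'' contributes (n+2)(n+1) a_{n+2} - n(n-1) a_n at x^n.
-4 x y'(x) contributes -4 n a_n at x^n.
-3 y(x) contributes -3 a_n at x^n.
Matching x^n: (n+2)(n+1) a_{n+2} + (-n(n-1) - 4 n - 3) a_n = 0.
Thus a_{n+2} = (n(n-1) + 4 n + 3) / ((n+1)(n+2)) * a_n.

Check with a_0 = -1, a_1 = 0 (apply the recurrence for n = 0, 1, 2, 3): a_0 = -1, a_1 = 0, a_2 = -3/2, a_3 = 0, a_4 = -13/8, a_5 = 0.

a_(n+2) = (n(n-1) + 4 n + 3) / ((n+1)(n+2)) * a_n; check: a_0 = -1, a_1 = 0, a_2 = -3/2, a_3 = 0, a_4 = -13/8, a_5 = 0


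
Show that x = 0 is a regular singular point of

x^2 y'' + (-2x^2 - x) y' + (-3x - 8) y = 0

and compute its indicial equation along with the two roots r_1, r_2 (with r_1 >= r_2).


Divide by x^2 to reach normal form y'' + P_1(x) y' + P_2(x) y = 0 with P_1(x) = -2 - 1/x and P_2(x) = -3/x - 8/x^2.
x = 0 is a singular point because the y'-coefficient -2 - 1/x has a pole at x = 0 and the y-coefficient -3/x - 8/x^2 has a pole at x = 0.
It is a regular singular point because x P_1(x) = p(x) = -2x - 1 and x^2 P_2(x) = q(x) = -3x - 8 are polynomials, hence analytic at x = 0.
p(0) = -1,  q(0) = -8.
Indicial equation: r(r-1) + p(0) r + q(0) = 0, i.e. r^2 + (p(0) - 1) r + q(0) = 0, i.e. r^2 - 2 r - 8 = 0.
Discriminant: (-2)^2 - 4(-8) = 36, so r = (2 ± 6)/2.
Solving: r_1 = 4, r_2 = -2.

indicial: r^2 - 2 r - 8 = 0; roots r_1 = 4, r_2 = -2


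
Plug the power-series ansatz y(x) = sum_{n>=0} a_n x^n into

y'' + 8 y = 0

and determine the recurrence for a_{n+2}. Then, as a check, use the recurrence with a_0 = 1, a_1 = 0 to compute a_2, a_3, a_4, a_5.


Substitute y = sum_n a_n x^n into y'' + (const) y = 0.
y''(x) = sum_{n>=0} (n+2)(n+1) a_{n+2} x^n.
The ODE becomes sum_n [(n+2)(n+1) a_{n+2} + 8 a_n] x^n = 0.
Setting each coefficient to zero gives the recurrence:
  (n+2)(n+1) a_{n+2} + 8 a_n = 0,
  a_{n+2} = -8 / ((n+1)(n+2)) a_n.

Check with a_0 = 1, a_1 = 0 (apply the recurrence for n = 0, 1, 2, 3): a_0 = 1, a_1 = 0, a_2 = -4, a_3 = 0, a_4 = 8/3, a_5 = 0.

a_{n+2} = -8/((n+1)(n+2)) * a_n; check: a_0 = 1, a_1 = 0, a_2 = -4, a_3 = 0, a_4 = 8/3, a_5 = 0


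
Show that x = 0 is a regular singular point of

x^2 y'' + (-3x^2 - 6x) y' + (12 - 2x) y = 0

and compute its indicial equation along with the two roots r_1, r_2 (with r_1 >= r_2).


Divide by x^2 to reach normal form y'' + P_1(x) y' + P_2(x) y = 0 with P_1(x) = -3 - 6/x and P_2(x) = -2/x + 12/x^2.
x = 0 is a singular point because the y'-coefficient -3 - 6/x has a pole at x = 0 and the y-coefficient -2/x + 12/x^2 has a pole at x = 0.
It is a regular singular point because x P_1(x) = p(x) = -3x - 6 and x^2 P_2(x) = q(x) = 12 - 2x are polynomials, hence analytic at x = 0.
p(0) = -6,  q(0) = 12.
Indicial equation: r(r-1) + p(0) r + q(0) = 0, i.e. r^2 + (p(0) - 1) r + q(0) = 0, i.e. r^2 - 7 r + 12 = 0.
Discriminant: (-7)^2 - 4(12) = 1, so r = (7 ± 1)/2.
Solving: r_1 = 4, r_2 = 3.

indicial: r^2 - 7 r + 12 = 0; roots r_1 = 4, r_2 = 3


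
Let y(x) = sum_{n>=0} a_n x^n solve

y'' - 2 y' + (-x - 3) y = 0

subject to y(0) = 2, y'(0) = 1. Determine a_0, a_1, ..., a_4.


Ansatz: y(x) = sum_{n>=0} a_n x^n, so y'(x) = sum_{n>=1} n a_n x^(n-1) and y''(x) = sum_{n>=2} n(n-1) a_n x^(n-2).
Substitute into P(x) y'' + Q(x) y' + R(x) y = 0 with P(x) = 1, Q(x) = -2, R(x) = -x - 3, and match powers of x.
Initial conditions: a_0 = 2, a_1 = 1.
Setting the coefficient of each power of x to zero and solving order by order (substituting the coefficients already found):
  x^0: 2 a_2 - 2 a_1 - 3 a_0 = 0  ->  2 a_2 = 2 a_1 + 3 a_0 = 8  ->  a_2 = 4
  x^1: 6 a_3 - 4 a_2 - 3 a_1 - a_0 = 0  ->  6 a_3 = 4 a_2 + 3 a_1 + a_0 = 21  ->  a_3 = 7/2
  x^2: 12 a_4 - 6 a_3 - 3 a_2 - a_1 = 0  ->  12 a_4 = 6 a_3 + 3 a_2 + a_1 = 34  ->  a_4 = 17/6
Truncated series: y(x) = 2 + x + 4 x^2 + (7/2) x^3 + (17/6) x^4 + O(x^5).

a_0 = 2; a_1 = 1; a_2 = 4; a_3 = 7/2; a_4 = 17/6


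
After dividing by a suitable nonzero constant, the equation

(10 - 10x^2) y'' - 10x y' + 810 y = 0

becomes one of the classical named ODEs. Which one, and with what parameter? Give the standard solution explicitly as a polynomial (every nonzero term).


All three coefficients share the factor 10; dividing through by 10 gives  (1 - x^2) y'' - x y' + 81 y = 0.
This matches the Chebyshev equation (1 - x^2) y'' - x y' + n^2 y = 0 (note the -x y' term, not -2x y') with n^2 = 81, so n = 9; the polynomial solution is T_9(x).
With y = sum_k a_k x^k, matching x^k gives (k+2)(k+1) a_{k+2} = (k^2 - n^2) a_k = (k - 9)(k + 9) a_k. The right side vanishes at k = 9, so the series with the parity of 9 terminates at degree 9.
Standard normalization: leading coefficient of T_n is 2^(n-1), so a_9 = 2^8 = 256. Work downward with a_k = (k+1)(k+2) a_{k+2} / ((k - 9)(k + 9)):
  a_7 = (8)(9)(256) / ((7 - 9)(7 + 9)) = 18432/(-32) = -576
  a_5 = (6)(7)(-576) / ((5 - 9)(5 + 9)) = -24192/(-56) = 432
  a_3 = (4)(5)(432) / ((3 - 9)(3 + 9)) = 8640/(-72) = -120
  a_1 = (2)(3)(-120) / ((1 - 9)(1 + 9)) = -720/(-80) = 9
Hence T_9(x) = 256 x^9 - 576 x^7 + 432 x^5 - 120 x^3 + 9 x.

T_9(x); series = 256 x^9 - 576 x^7 + 432 x^5 - 120 x^3 + 9 x


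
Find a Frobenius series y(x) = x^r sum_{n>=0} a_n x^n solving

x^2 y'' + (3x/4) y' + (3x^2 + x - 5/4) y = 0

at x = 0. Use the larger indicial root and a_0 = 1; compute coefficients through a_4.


Write in Frobenius form y'' + (p(x)/x) y' + (q(x)/x^2) y = 0:
  p(x) = 3/4,  q(x) = 3x^2 + x - 5/4.
Indicial equation: r(r-1) + (3/4) r + (-5/4) = 0 -> roots r_1 = 5/4, r_2 = -1.
Take r = r_1 = 5/4. Let y(x) = x^r sum_{n>=0} a_n x^n with a_0 = 1.
Substitute y = x^r sum a_n x^n and match x^{r+n}. The recurrence is
  D(n) a_n + 1 a_{n-1} + 3 a_{n-2} = 0,  where D(n) = (r+n)(r+n-1) + (3/4)(r+n) + (-5/4).
  a_n = [-1 a_{n-1} - 3 a_{n-2}] / D(n).
Since the indicial polynomial factors as (r - r_1)(r - r_2), D(n) = (r_1 + n - r_1)(r_1 + n - r_2) = n(n + 9/4).
Evaluating step by step (a_0 = 1):
  n = 1: D(1) = 1(1 + 9/4) = 13/4; numerator = -1(1) = -1; a_1 = (-1)/(13/4) = -4/13
  n = 2: D(2) = 2(2 + 9/4) = 17/2; numerator = -1(-4/13) - 3(1) = -35/13; a_2 = (-35/13)/(17/2) = -70/221
  n = 3: D(3) = 3(3 + 9/4) = 63/4; numerator = -1(-70/221) - 3(-4/13) = 274/221; a_3 = (274/221)/(63/4) = 1096/13923
  n = 4: D(4) = 4(4 + 9/4) = 25; numerator = -1(1096/13923) - 3(-70/221) = 12134/13923; a_4 = (12134/13923)/(25) = 12134/348075

r = 5/4; a_0 = 1; a_1 = -4/13; a_2 = -70/221; a_3 = 1096/13923; a_4 = 12134/348075


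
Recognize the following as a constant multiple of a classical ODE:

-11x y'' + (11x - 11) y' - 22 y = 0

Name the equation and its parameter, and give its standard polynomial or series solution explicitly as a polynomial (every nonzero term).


All three coefficients share the factor -11; dividing through by -11 gives  x y'' + (1 - x) y' + 2 y = 0.
This matches the Laguerre equation x y'' + (1 - x) y' + n y = 0 with n = 2; the polynomial solution is L_2(x).
With y = sum_k a_k x^k, matching x^k gives (k+1)k a_{k+1} + (k+1) a_{k+1} - k a_k + n a_k = 0, i.e. (k+1)^2 a_{k+1} = (k - n) a_k = (k - 2) a_k. The right side vanishes at k = 2, so the series terminates at degree 2.
Standard normalization L_n(0) = 1 gives a_0 = 1. Work upward with a_{k+1} = (k - 2) a_k / (k+1)^2:
  a_1 = (0 - 2)(1) / 1^2 = -2/1 = -2
  a_2 = (1 - 2)(-2) / 2^2 = 2/4 = 1/2
Hence L_2(x) = x^2/2 - 2 x + 1.

L_2(x); series = x^2/2 - 2 x + 1


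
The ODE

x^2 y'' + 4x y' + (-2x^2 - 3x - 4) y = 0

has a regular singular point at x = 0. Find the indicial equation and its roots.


Divide by x^2 to reach normal form y'' + P_1(x) y' + P_2(x) y = 0 with P_1(x) = 4/x and P_2(x) = -2 - 3/x - 4/x^2.
x = 0 is a singular point because the y'-coefficient 4/x has a pole at x = 0 and the y-coefficient -2 - 3/x - 4/x^2 has a pole at x = 0.
It is a regular singular point because x P_1(x) = p(x) = 4 and x^2 P_2(x) = q(x) = -2x^2 - 3x - 4 are polynomials, hence analytic at x = 0.
p(0) = 4,  q(0) = -4.
Indicial equation: r(r-1) + p(0) r + q(0) = 0, i.e. r^2 + (p(0) - 1) r + q(0) = 0, i.e. r^2 + 3 r - 4 = 0.
Discriminant: (3)^2 - 4(-4) = 25, so r = (-3 ± 5)/2.
Solving: r_1 = 1, r_2 = -4.

indicial: r^2 + 3 r - 4 = 0; roots r_1 = 1, r_2 = -4


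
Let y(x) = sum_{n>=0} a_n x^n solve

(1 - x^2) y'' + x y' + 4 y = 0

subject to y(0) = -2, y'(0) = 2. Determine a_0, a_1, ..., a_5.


Ansatz: y(x) = sum_{n>=0} a_n x^n, so y'(x) = sum_{n>=1} n a_n x^(n-1) and y''(x) = sum_{n>=2} n(n-1) a_n x^(n-2).
Substitute into P(x) y'' + Q(x) y' + R(x) y = 0 with P(x) = 1 - x^2, Q(x) = x, R(x) = 4, and match powers of x.
Initial conditions: a_0 = -2, a_1 = 2.
Setting the coefficient of each power of x to zero and solving order by order (substituting the coefficients already found):
  x^0: 2 a_2 + 4 a_0 = 0  ->  2 a_2 = -4 a_0 = 8  ->  a_2 = 4
  x^1: 6 a_3 + 5 a_1 = 0  ->  6 a_3 = -5 a_1 = -10  ->  a_3 = -5/3
  x^2: 12 a_4 + 4 a_2 = 0  ->  12 a_4 = -4 a_2 = -16  ->  a_4 = -4/3
  x^3: 20 a_5 + a_3 = 0  ->  20 a_5 = -a_3 = 5/3  ->  a_5 = 1/12
Truncated series: y(x) = -2 + 2 x + 4 x^2 - (5/3) x^3 - (4/3) x^4 + (1/12) x^5 + O(x^6).

a_0 = -2; a_1 = 2; a_2 = 4; a_3 = -5/3; a_4 = -4/3; a_5 = 1/12


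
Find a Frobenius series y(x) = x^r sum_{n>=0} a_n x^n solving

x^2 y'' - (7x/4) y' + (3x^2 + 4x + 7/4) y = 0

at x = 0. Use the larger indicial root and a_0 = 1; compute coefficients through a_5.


Write in Frobenius form y'' + (p(x)/x) y' + (q(x)/x^2) y = 0:
  p(x) = -7/4,  q(x) = 3x^2 + 4x + 7/4.
Indicial equation: r(r-1) + (-7/4) r + (7/4) = 0 -> roots r_1 = 7/4, r_2 = 1.
Take r = r_1 = 7/4. Let y(x) = x^r sum_{n>=0} a_n x^n with a_0 = 1.
Substitute y = x^r sum a_n x^n and match x^{r+n}. The recurrence is
  D(n) a_n + 4 a_{n-1} + 3 a_{n-2} = 0,  where D(n) = (r+n)(r+n-1) + (-7/4)(r+n) + (7/4).
  a_n = [-4 a_{n-1} - 3 a_{n-2}] / D(n).
Since the indicial polynomial factors as (r - r_1)(r - r_2), D(n) = (r_1 + n - r_1)(r_1 + n - r_2) = n(n + 3/4).
Evaluating step by step (a_0 = 1):
  n = 1: D(1) = 1(1 + 3/4) = 7/4; numerator = -4(1) = -4; a_1 = (-4)/(7/4) = -16/7
  n = 2: D(2) = 2(2 + 3/4) = 11/2; numerator = -4(-16/7) - 3(1) = 43/7; a_2 = (43/7)/(11/2) = 86/77
  n = 3: D(3) = 3(3 + 3/4) = 45/4; numerator = -4(86/77) - 3(-16/7) = 184/77; a_3 = (184/77)/(45/4) = 736/3465
  n = 4: D(4) = 4(4 + 3/4) = 19; numerator = -4(736/3465) - 3(86/77) = -14554/3465; a_4 = (-14554/3465)/(19) = -766/3465
  n = 5: D(5) = 5(5 + 3/4) = 115/4; numerator = -4(-766/3465) - 3(736/3465) = 856/3465; a_5 = (856/3465)/(115/4) = 3424/398475

r = 7/4; a_0 = 1; a_1 = -16/7; a_2 = 86/77; a_3 = 736/3465; a_4 = -766/3465; a_5 = 3424/398475


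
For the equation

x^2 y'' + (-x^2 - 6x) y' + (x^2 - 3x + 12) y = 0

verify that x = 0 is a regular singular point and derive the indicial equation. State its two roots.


Divide by x^2 to reach normal form y'' + P_1(x) y' + P_2(x) y = 0 with P_1(x) = -1 - 6/x and P_2(x) = 1 - 3/x + 12/x^2.
x = 0 is a singular point because the y'-coefficient -1 - 6/x has a pole at x = 0 and the y-coefficient 1 - 3/x + 12/x^2 has a pole at x = 0.
It is a regular singular point because x P_1(x) = p(x) = -x - 6 and x^2 P_2(x) = q(x) = x^2 - 3x + 12 are polynomials, hence analytic at x = 0.
p(0) = -6,  q(0) = 12.
Indicial equation: r(r-1) + p(0) r + q(0) = 0, i.e. r^2 + (p(0) - 1) r + q(0) = 0, i.e. r^2 - 7 r + 12 = 0.
Discriminant: (-7)^2 - 4(12) = 1, so r = (7 ± 1)/2.
Solving: r_1 = 4, r_2 = 3.

indicial: r^2 - 7 r + 12 = 0; roots r_1 = 4, r_2 = 3


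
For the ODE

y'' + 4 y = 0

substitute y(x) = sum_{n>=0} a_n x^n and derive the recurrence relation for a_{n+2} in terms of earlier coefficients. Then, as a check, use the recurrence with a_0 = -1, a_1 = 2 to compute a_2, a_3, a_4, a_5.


Substitute y = sum_n a_n x^n into y'' + (const) y = 0.
y''(x) = sum_{n>=0} (n+2)(n+1) a_{n+2} x^n.
The ODE becomes sum_n [(n+2)(n+1) a_{n+2} + 4 a_n] x^n = 0.
Setting each coefficient to zero gives the recurrence:
  (n+2)(n+1) a_{n+2} + 4 a_n = 0,
  a_{n+2} = -4 / ((n+1)(n+2)) a_n.

Check with a_0 = -1, a_1 = 2 (apply the recurrence for n = 0, 1, 2, 3): a_0 = -1, a_1 = 2, a_2 = 2, a_3 = -4/3, a_4 = -2/3, a_5 = 4/15.

a_{n+2} = -4/((n+1)(n+2)) * a_n; check: a_0 = -1, a_1 = 2, a_2 = 2, a_3 = -4/3, a_4 = -2/3, a_5 = 4/15


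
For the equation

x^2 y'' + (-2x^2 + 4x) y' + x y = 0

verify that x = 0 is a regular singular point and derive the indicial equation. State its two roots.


Divide by x^2 to reach normal form y'' + P_1(x) y' + P_2(x) y = 0 with P_1(x) = -2 + 4/x and P_2(x) = 1/x.
x = 0 is a singular point because the y'-coefficient -2 + 4/x has a pole at x = 0 and the y-coefficient 1/x has a pole at x = 0.
It is a regular singular point because x P_1(x) = p(x) = 4 - 2x and x^2 P_2(x) = q(x) = x are polynomials, hence analytic at x = 0.
p(0) = 4,  q(0) = 0.
Indicial equation: r(r-1) + p(0) r + q(0) = 0, i.e. r^2 + (p(0) - 1) r + q(0) = 0, i.e. r^2 + 3 r = 0.
Discriminant: (3)^2 - 4(0) = 9, so r = (-3 ± 3)/2.
Solving: r_1 = 0, r_2 = -3.

indicial: r^2 + 3 r = 0; roots r_1 = 0, r_2 = -3


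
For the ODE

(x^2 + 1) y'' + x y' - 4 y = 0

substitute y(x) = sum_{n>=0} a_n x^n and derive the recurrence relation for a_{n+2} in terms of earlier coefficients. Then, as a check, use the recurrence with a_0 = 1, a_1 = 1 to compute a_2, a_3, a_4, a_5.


Substitute y = sum_n a_n x^n.
(1 + 1 x^2) y'' contributes (n+2)(n+1) a_{n+2} + n(n-1) a_n at x^n.
x y'(x) contributes n a_n at x^n.
-4 y(x) contributes -4 a_n at x^n.
Matching x^n: (n+2)(n+1) a_{n+2} + (n(n-1) + n - 4) a_n = 0.
Thus a_{n+2} = (-n(n-1) - n + 4) / ((n+1)(n+2)) * a_n.

Check with a_0 = 1, a_1 = 1 (apply the recurrence for n = 0, 1, 2, 3): a_0 = 1, a_1 = 1, a_2 = 2, a_3 = 1/2, a_4 = 0, a_5 = -1/8.

a_(n+2) = (-n(n-1) - n + 4) / ((n+1)(n+2)) * a_n; check: a_0 = 1, a_1 = 1, a_2 = 2, a_3 = 1/2, a_4 = 0, a_5 = -1/8


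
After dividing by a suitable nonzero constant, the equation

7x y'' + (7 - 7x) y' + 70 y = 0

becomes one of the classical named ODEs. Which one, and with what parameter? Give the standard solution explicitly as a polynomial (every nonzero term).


All three coefficients share the factor 7; dividing through by 7 gives  x y'' + (1 - x) y' + 10 y = 0.
This matches the Laguerre equation x y'' + (1 - x) y' + n y = 0 with n = 10; the polynomial solution is L_10(x).
With y = sum_k a_k x^k, matching x^k gives (k+1)k a_{k+1} + (k+1) a_{k+1} - k a_k + n a_k = 0, i.e. (k+1)^2 a_{k+1} = (k - n) a_k = (k - 10) a_k. The right side vanishes at k = 10, so the series terminates at degree 10.
Standard normalization L_n(0) = 1 gives a_0 = 1. Work upward with a_{k+1} = (k - 10) a_k / (k+1)^2:
  a_1 = (0 - 10)(1) / 1^2 = -10/1 = -10
  a_2 = (1 - 10)(-10) / 2^2 = 90/4 = 45/2
  a_3 = (2 - 10)(45/2) / 3^2 = -180/9 = -20
  a_4 = (3 - 10)(-20) / 4^2 = 140/16 = 35/4
  a_5 = (4 - 10)(35/4) / 5^2 = (-105/2)/25 = -21/10
  a_6 = (5 - 10)(-21/10) / 6^2 = (21/2)/36 = 7/24
  a_7 = (6 - 10)(7/24) / 7^2 = (-7/6)/49 = -1/42
  a_8 = (7 - 10)(-1/42) / 8^2 = (1/14)/64 = 1/896
  a_9 = (8 - 10)(1/896) / 9^2 = (-1/448)/81 = -1/36288
  a_10 = (9 - 10)(-1/36288) / 10^2 = (1/36288)/100 = 1/3628800
Hence L_10(x) = x^10/3628800 - x^9/36288 + x^8/896 - x^7/42 + 7 x^6/24 - 21 x^5/10 + 35 x^4/4 - 20 x^3 + 45 x^2/2 - 10 x + 1.

L_10(x); series = x^10/3628800 - x^9/36288 + x^8/896 - x^7/42 + 7 x^6/24 - 21 x^5/10 + 35 x^4/4 - 20 x^3 + 45 x^2/2 - 10 x + 1


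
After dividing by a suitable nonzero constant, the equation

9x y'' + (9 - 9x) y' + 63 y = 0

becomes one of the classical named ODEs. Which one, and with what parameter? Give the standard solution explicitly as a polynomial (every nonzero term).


All three coefficients share the factor 9; dividing through by 9 gives  x y'' + (1 - x) y' + 7 y = 0.
This matches the Laguerre equation x y'' + (1 - x) y' + n y = 0 with n = 7; the polynomial solution is L_7(x).
With y = sum_k a_k x^k, matching x^k gives (k+1)k a_{k+1} + (k+1) a_{k+1} - k a_k + n a_k = 0, i.e. (k+1)^2 a_{k+1} = (k - n) a_k = (k - 7) a_k. The right side vanishes at k = 7, so the series terminates at degree 7.
Standard normalization L_n(0) = 1 gives a_0 = 1. Work upward with a_{k+1} = (k - 7) a_k / (k+1)^2:
  a_1 = (0 - 7)(1) / 1^2 = -7/1 = -7
  a_2 = (1 - 7)(-7) / 2^2 = 42/4 = 21/2
  a_3 = (2 - 7)(21/2) / 3^2 = (-105/2)/9 = -35/6
  a_4 = (3 - 7)(-35/6) / 4^2 = (70/3)/16 = 35/24
  a_5 = (4 - 7)(35/24) / 5^2 = (-35/8)/25 = -7/40
  a_6 = (5 - 7)(-7/40) / 6^2 = (7/20)/36 = 7/720
  a_7 = (6 - 7)(7/720) / 7^2 = (-7/720)/49 = -1/5040
Hence L_7(x) = -x^7/5040 + 7 x^6/720 - 7 x^5/40 + 35 x^4/24 - 35 x^3/6 + 21 x^2/2 - 7 x + 1.

L_7(x); series = -x^7/5040 + 7 x^6/720 - 7 x^5/40 + 35 x^4/24 - 35 x^3/6 + 21 x^2/2 - 7 x + 1


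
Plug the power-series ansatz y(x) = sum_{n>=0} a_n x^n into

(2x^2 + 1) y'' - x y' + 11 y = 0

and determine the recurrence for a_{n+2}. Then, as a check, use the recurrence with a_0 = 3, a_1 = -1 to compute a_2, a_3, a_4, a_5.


Substitute y = sum_n a_n x^n.
(1 + 2 x^2) y'' contributes (n+2)(n+1) a_{n+2} + 2 n(n-1) a_n at x^n.
-x y'(x) contributes -n a_n at x^n.
11 y(x) contributes 11 a_n at x^n.
Matching x^n: (n+2)(n+1) a_{n+2} + (2 n(n-1) - n + 11) a_n = 0.
Thus a_{n+2} = (-2 n(n-1) + n - 11) / ((n+1)(n+2)) * a_n.

Check with a_0 = 3, a_1 = -1 (apply the recurrence for n = 0, 1, 2, 3): a_0 = 3, a_1 = -1, a_2 = -33/2, a_3 = 5/3, a_4 = 143/8, a_5 = -5/3.

a_(n+2) = (-2 n(n-1) + n - 11) / ((n+1)(n+2)) * a_n; check: a_0 = 3, a_1 = -1, a_2 = -33/2, a_3 = 5/3, a_4 = 143/8, a_5 = -5/3


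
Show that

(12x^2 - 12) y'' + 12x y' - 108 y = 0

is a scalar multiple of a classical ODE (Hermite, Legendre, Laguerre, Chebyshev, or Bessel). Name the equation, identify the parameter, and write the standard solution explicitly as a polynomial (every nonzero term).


All three coefficients share the factor -12; dividing through by -12 gives  (1 - x^2) y'' - x y' + 9 y = 0.
This matches the Chebyshev equation (1 - x^2) y'' - x y' + n^2 y = 0 (note the -x y' term, not -2x y') with n^2 = 9, so n = 3; the polynomial solution is T_3(x).
With y = sum_k a_k x^k, matching x^k gives (k+2)(k+1) a_{k+2} = (k^2 - n^2) a_k = (k - 3)(k + 3) a_k. The right side vanishes at k = 3, so the series with the parity of 3 terminates at degree 3.
Standard normalization: leading coefficient of T_n is 2^(n-1), so a_3 = 2^2 = 4. Work downward with a_k = (k+1)(k+2) a_{k+2} / ((k - 3)(k + 3)):
  a_1 = (2)(3)(4) / ((1 - 3)(1 + 3)) = 24/(-8) = -3
Hence T_3(x) = 4 x^3 - 3 x.

T_3(x); series = 4 x^3 - 3 x


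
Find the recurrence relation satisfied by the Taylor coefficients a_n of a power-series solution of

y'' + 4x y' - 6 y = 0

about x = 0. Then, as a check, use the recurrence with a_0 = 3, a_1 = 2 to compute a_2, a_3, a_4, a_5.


Substitute y = sum_n a_n x^n.
y''(x) has coefficient (n+2)(n+1) a_{n+2} at x^n;
4 x y'(x) has coefficient 4 n a_n at x^n (shift);
-6 y(x) has coefficient -6 a_n at x^n.
Matching x^n: (n+2)(n+1) a_{n+2} + (4n - 6) a_n = 0.
Thus a_{n+2} = (-4n + 6) / ((n+1)(n+2)) * a_n.

Check with a_0 = 3, a_1 = 2 (apply the recurrence for n = 0, 1, 2, 3): a_0 = 3, a_1 = 2, a_2 = 9, a_3 = 2/3, a_4 = -3/2, a_5 = -1/5.

a_(n+2) = (-4n + 6) / ((n+1)(n+2)) * a_n; check: a_0 = 3, a_1 = 2, a_2 = 9, a_3 = 2/3, a_4 = -3/2, a_5 = -1/5


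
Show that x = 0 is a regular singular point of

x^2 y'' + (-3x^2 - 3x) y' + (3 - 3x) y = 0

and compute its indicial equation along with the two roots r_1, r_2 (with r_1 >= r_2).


Divide by x^2 to reach normal form y'' + P_1(x) y' + P_2(x) y = 0 with P_1(x) = -3 - 3/x and P_2(x) = -3/x + 3/x^2.
x = 0 is a singular point because the y'-coefficient -3 - 3/x has a pole at x = 0 and the y-coefficient -3/x + 3/x^2 has a pole at x = 0.
It is a regular singular point because x P_1(x) = p(x) = -3x - 3 and x^2 P_2(x) = q(x) = 3 - 3x are polynomials, hence analytic at x = 0.
p(0) = -3,  q(0) = 3.
Indicial equation: r(r-1) + p(0) r + q(0) = 0, i.e. r^2 + (p(0) - 1) r + q(0) = 0, i.e. r^2 - 4 r + 3 = 0.
Discriminant: (-4)^2 - 4(3) = 4, so r = (4 ± 2)/2.
Solving: r_1 = 3, r_2 = 1.

indicial: r^2 - 4 r + 3 = 0; roots r_1 = 3, r_2 = 1
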